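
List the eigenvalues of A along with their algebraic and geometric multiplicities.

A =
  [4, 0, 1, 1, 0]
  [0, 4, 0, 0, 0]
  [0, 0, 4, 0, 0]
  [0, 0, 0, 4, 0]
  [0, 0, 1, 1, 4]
λ = 4: alg = 5, geom = 4

Step 1 — factor the characteristic polynomial to read off the algebraic multiplicities:
  χ_A(x) = (x - 4)^5

Step 2 — compute geometric multiplicities via the rank-nullity identity g(λ) = n − rank(A − λI):
  rank(A − (4)·I) = 1, so dim ker(A − (4)·I) = n − 1 = 4

Summary:
  λ = 4: algebraic multiplicity = 5, geometric multiplicity = 4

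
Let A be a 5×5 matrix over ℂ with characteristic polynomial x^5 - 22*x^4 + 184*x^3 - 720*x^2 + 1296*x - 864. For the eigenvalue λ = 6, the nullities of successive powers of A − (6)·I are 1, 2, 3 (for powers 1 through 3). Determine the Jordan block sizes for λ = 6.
Block sizes for λ = 6: [3]

From the dimensions of kernels of powers, the number of Jordan blocks of size at least j is d_j − d_{j−1} where d_j = dim ker(N^j) (with d_0 = 0). Computing the differences gives [1, 1, 1].
The number of blocks of size exactly k is (#blocks of size ≥ k) − (#blocks of size ≥ k + 1), so the partition is: 1 block(s) of size 3.
In nonincreasing order the block sizes are [3].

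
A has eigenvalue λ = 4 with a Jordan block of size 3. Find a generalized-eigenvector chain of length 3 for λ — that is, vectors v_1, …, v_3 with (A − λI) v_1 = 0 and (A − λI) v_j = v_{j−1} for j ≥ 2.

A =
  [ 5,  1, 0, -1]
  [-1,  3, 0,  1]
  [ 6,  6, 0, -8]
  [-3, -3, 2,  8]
A Jordan chain for λ = 4 of length 3:
v_1 = (3, -3, 0, 0)ᵀ
v_2 = (1, -1, 6, -3)ᵀ
v_3 = (1, 0, 0, 0)ᵀ

Let N = A − (4)·I. We want v_3 with N^3 v_3 = 0 but N^2 v_3 ≠ 0; then v_{j-1} := N · v_j for j = 3, …, 2.

Pick v_3 = (1, 0, 0, 0)ᵀ.
Then v_2 = N · v_3 = (1, -1, 6, -3)ᵀ.
Then v_1 = N · v_2 = (3, -3, 0, 0)ᵀ.

Sanity check: (A − (4)·I) v_1 = (0, 0, 0, 0)ᵀ = 0. ✓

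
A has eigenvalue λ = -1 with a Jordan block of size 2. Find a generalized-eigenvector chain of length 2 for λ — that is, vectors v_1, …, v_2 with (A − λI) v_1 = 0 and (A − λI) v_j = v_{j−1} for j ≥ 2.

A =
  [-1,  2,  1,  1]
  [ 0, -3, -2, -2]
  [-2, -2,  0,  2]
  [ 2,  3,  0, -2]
A Jordan chain for λ = -1 of length 2:
v_1 = (-2, 0, 4, -4)ᵀ
v_2 = (1, -2, 2, 0)ᵀ

Let N = A − (-1)·I. We want v_2 with N^2 v_2 = 0 but N^1 v_2 ≠ 0; then v_{j-1} := N · v_j for j = 2, …, 2.

Pick v_2 = (1, -2, 2, 0)ᵀ.
Then v_1 = N · v_2 = (-2, 0, 4, -4)ᵀ.

Sanity check: (A − (-1)·I) v_1 = (0, 0, 0, 0)ᵀ = 0. ✓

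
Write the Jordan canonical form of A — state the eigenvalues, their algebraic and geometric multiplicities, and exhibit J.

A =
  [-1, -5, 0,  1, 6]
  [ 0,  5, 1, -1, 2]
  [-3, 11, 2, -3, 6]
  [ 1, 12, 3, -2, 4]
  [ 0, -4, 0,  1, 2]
J_2(0) ⊕ J_3(2)

The characteristic polynomial is
  det(x·I − A) = x^5 - 6*x^4 + 12*x^3 - 8*x^2 = x^2*(x - 2)^3

Eigenvalues and multiplicities (the geometric multiplicity of λ is n − rank(A − λI), which equals the number of Jordan blocks for λ):
  λ = 0: algebraic multiplicity = 2, geometric multiplicity = 1
  λ = 2: algebraic multiplicity = 3, geometric multiplicity = 1

Determining the block sizes for each eigenvalue:
  λ = 0: one block (gm = 1), so the single block has size am = 2 → block sizes [2]
  λ = 2: one block (gm = 1), so the single block has size am = 3 → block sizes [3]

Assembling the blocks gives a Jordan form
J =
  [0, 1, 0, 0, 0]
  [0, 0, 0, 0, 0]
  [0, 0, 2, 1, 0]
  [0, 0, 0, 2, 1]
  [0, 0, 0, 0, 2]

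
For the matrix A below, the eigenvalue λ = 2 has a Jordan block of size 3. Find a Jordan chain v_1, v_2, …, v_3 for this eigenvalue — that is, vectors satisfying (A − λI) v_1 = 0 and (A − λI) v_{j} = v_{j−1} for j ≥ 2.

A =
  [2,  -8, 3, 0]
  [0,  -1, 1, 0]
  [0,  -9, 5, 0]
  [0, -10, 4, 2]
A Jordan chain for λ = 2 of length 3:
v_1 = (-3, 0, 0, -6)ᵀ
v_2 = (-8, -3, -9, -10)ᵀ
v_3 = (0, 1, 0, 0)ᵀ

Let N = A − (2)·I. We want v_3 with N^3 v_3 = 0 but N^2 v_3 ≠ 0; then v_{j-1} := N · v_j for j = 3, …, 2.

Pick v_3 = (0, 1, 0, 0)ᵀ.
Then v_2 = N · v_3 = (-8, -3, -9, -10)ᵀ.
Then v_1 = N · v_2 = (-3, 0, 0, -6)ᵀ.

Sanity check: (A − (2)·I) v_1 = (0, 0, 0, 0)ᵀ = 0. ✓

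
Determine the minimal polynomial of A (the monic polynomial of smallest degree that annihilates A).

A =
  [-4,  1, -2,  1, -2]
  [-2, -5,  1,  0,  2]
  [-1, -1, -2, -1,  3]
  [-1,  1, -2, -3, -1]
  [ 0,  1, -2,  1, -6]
x^3 + 12*x^2 + 48*x + 64

The characteristic polynomial is χ_A(x) = (x + 4)^5, so the eigenvalues are known. The minimal polynomial is
  m_A(x) = Π_λ (x − λ)^{k_λ}
where k_λ is the size of the *largest* Jordan block for λ (equivalently, the smallest k with (A − λI)^k v = 0 for every generalised eigenvector v of λ).

  λ = -4: largest Jordan block has size 3, contributing (x + 4)^3

So m_A(x) = (x + 4)^3 = x^3 + 12*x^2 + 48*x + 64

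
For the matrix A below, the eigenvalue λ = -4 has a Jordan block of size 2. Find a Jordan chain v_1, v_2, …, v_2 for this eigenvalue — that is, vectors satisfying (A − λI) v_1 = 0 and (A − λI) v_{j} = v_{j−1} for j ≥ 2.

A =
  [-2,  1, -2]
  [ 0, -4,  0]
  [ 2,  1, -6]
A Jordan chain for λ = -4 of length 2:
v_1 = (2, 0, 2)ᵀ
v_2 = (1, 0, 0)ᵀ

Let N = A − (-4)·I. We want v_2 with N^2 v_2 = 0 but N^1 v_2 ≠ 0; then v_{j-1} := N · v_j for j = 2, …, 2.

Pick v_2 = (1, 0, 0)ᵀ.
Then v_1 = N · v_2 = (2, 0, 2)ᵀ.

Sanity check: (A − (-4)·I) v_1 = (0, 0, 0)ᵀ = 0. ✓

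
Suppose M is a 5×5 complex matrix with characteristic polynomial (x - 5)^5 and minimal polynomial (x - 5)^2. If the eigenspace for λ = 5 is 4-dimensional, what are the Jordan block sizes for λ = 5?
Block sizes for λ = 5: [2, 1, 1, 1]

Step 1 — from the characteristic polynomial, algebraic multiplicity of λ = 5 is 5. From dim ker(M − (5)·I) = 4, there are exactly 4 Jordan blocks for λ = 5.
Step 2 — from the minimal polynomial, the factor (x − 5)^2 tells us the largest block for λ = 5 has size 2.
Step 3 — with total size 5, 4 blocks, and largest block 2, the block sizes (in nonincreasing order) are [2, 1, 1, 1].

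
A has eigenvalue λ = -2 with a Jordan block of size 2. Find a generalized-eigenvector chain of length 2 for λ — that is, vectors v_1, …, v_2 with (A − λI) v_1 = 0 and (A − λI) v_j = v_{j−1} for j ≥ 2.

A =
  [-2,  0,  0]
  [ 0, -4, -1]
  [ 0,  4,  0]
A Jordan chain for λ = -2 of length 2:
v_1 = (0, -2, 4)ᵀ
v_2 = (0, 1, 0)ᵀ

Let N = A − (-2)·I. We want v_2 with N^2 v_2 = 0 but N^1 v_2 ≠ 0; then v_{j-1} := N · v_j for j = 2, …, 2.

Pick v_2 = (0, 1, 0)ᵀ.
Then v_1 = N · v_2 = (0, -2, 4)ᵀ.

Sanity check: (A − (-2)·I) v_1 = (0, 0, 0)ᵀ = 0. ✓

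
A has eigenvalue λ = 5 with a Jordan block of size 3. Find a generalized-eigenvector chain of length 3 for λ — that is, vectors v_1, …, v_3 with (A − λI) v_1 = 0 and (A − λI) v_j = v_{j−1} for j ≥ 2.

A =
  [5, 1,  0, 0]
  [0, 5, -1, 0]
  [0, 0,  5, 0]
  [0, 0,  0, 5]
A Jordan chain for λ = 5 of length 3:
v_1 = (-1, 0, 0, 0)ᵀ
v_2 = (0, -1, 0, 0)ᵀ
v_3 = (0, 0, 1, 0)ᵀ

Let N = A − (5)·I. We want v_3 with N^3 v_3 = 0 but N^2 v_3 ≠ 0; then v_{j-1} := N · v_j for j = 3, …, 2.

Pick v_3 = (0, 0, 1, 0)ᵀ.
Then v_2 = N · v_3 = (0, -1, 0, 0)ᵀ.
Then v_1 = N · v_2 = (-1, 0, 0, 0)ᵀ.

Sanity check: (A − (5)·I) v_1 = (0, 0, 0, 0)ᵀ = 0. ✓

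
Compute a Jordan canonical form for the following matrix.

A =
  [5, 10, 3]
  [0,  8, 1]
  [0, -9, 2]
J_3(5)

The characteristic polynomial is
  det(x·I − A) = x^3 - 15*x^2 + 75*x - 125 = (x - 5)^3

Eigenvalues and multiplicities (the geometric multiplicity of λ is n − rank(A − λI), which equals the number of Jordan blocks for λ):
  λ = 5: algebraic multiplicity = 3, geometric multiplicity = 1

Determining the block sizes for each eigenvalue:
  λ = 5: one block (gm = 1), so the single block has size am = 3 → block sizes [3]

Assembling the blocks gives a Jordan form
J =
  [5, 1, 0]
  [0, 5, 1]
  [0, 0, 5]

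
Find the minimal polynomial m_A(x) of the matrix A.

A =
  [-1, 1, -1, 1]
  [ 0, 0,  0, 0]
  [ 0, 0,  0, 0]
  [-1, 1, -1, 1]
x^2

The characteristic polynomial is χ_A(x) = x^4, so the eigenvalues are known. The minimal polynomial is
  m_A(x) = Π_λ (x − λ)^{k_λ}
where k_λ is the size of the *largest* Jordan block for λ (equivalently, the smallest k with (A − λI)^k v = 0 for every generalised eigenvector v of λ).

  λ = 0: largest Jordan block has size 2, contributing (x − 0)^2

So m_A(x) = x^2 = x^2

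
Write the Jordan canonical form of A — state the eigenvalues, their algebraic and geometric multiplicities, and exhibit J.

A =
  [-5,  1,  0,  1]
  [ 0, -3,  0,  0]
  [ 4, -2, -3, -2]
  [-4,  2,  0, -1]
J_2(-3) ⊕ J_1(-3) ⊕ J_1(-3)

The characteristic polynomial is
  det(x·I − A) = x^4 + 12*x^3 + 54*x^2 + 108*x + 81 = (x + 3)^4

Eigenvalues and multiplicities (the geometric multiplicity of λ is n − rank(A − λI), which equals the number of Jordan blocks for λ):
  λ = -3: algebraic multiplicity = 4, geometric multiplicity = 3

Determining the block sizes for each eigenvalue:
  λ = -3: 3 blocks summing to 4 forces exactly one block of size 2 and the rest size 1 → block sizes [2, 1, 1]

Assembling the blocks gives a Jordan form
J =
  [-3,  1,  0,  0]
  [ 0, -3,  0,  0]
  [ 0,  0, -3,  0]
  [ 0,  0,  0, -3]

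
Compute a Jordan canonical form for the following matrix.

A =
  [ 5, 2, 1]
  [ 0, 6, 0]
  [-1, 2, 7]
J_2(6) ⊕ J_1(6)

The characteristic polynomial is
  det(x·I − A) = x^3 - 18*x^2 + 108*x - 216 = (x - 6)^3

Eigenvalues and multiplicities (the geometric multiplicity of λ is n − rank(A − λI), which equals the number of Jordan blocks for λ):
  λ = 6: algebraic multiplicity = 3, geometric multiplicity = 2

Determining the block sizes for each eigenvalue:
  λ = 6: 2 blocks summing to 3 forces exactly one block of size 2 and the rest size 1 → block sizes [2, 1]

Assembling the blocks gives a Jordan form
J =
  [6, 1, 0]
  [0, 6, 0]
  [0, 0, 6]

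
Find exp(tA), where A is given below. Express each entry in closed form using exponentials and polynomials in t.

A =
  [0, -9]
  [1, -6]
e^{tA} =
  [3*t*exp(-3*t) + exp(-3*t), -9*t*exp(-3*t)]
  [t*exp(-3*t), -3*t*exp(-3*t) + exp(-3*t)]

Strategy: write A = P · J · P⁻¹ where J is a Jordan canonical form, so e^{tA} = P · e^{tJ} · P⁻¹, and e^{tJ} can be computed block-by-block.

A has Jordan form
J =
  [-3,  1]
  [ 0, -3]
(up to reordering of blocks).

Per-block formulas:
  For a 2×2 Jordan block J_2(-3): exp(t · J_2(-3)) = e^(-3t)·(I + t·N), where N is the 2×2 nilpotent shift.

After assembling e^{tJ} and conjugating by P, we get:

e^{tA} =
  [3*t*exp(-3*t) + exp(-3*t), -9*t*exp(-3*t)]
  [t*exp(-3*t), -3*t*exp(-3*t) + exp(-3*t)]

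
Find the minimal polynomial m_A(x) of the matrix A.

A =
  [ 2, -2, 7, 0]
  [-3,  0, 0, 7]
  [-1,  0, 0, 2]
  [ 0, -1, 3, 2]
x^2 - 2*x + 1

The characteristic polynomial is χ_A(x) = (x - 1)^4, so the eigenvalues are known. The minimal polynomial is
  m_A(x) = Π_λ (x − λ)^{k_λ}
where k_λ is the size of the *largest* Jordan block for λ (equivalently, the smallest k with (A − λI)^k v = 0 for every generalised eigenvector v of λ).

  λ = 1: largest Jordan block has size 2, contributing (x − 1)^2

So m_A(x) = (x - 1)^2 = x^2 - 2*x + 1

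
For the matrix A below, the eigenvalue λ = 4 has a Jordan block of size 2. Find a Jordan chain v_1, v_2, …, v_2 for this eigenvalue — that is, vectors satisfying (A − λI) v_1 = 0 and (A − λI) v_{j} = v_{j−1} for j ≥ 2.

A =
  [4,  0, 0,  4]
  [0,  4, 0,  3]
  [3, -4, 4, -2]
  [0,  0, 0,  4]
A Jordan chain for λ = 4 of length 2:
v_1 = (0, 0, 3, 0)ᵀ
v_2 = (1, 0, 0, 0)ᵀ

Let N = A − (4)·I. We want v_2 with N^2 v_2 = 0 but N^1 v_2 ≠ 0; then v_{j-1} := N · v_j for j = 2, …, 2.

Pick v_2 = (1, 0, 0, 0)ᵀ.
Then v_1 = N · v_2 = (0, 0, 3, 0)ᵀ.

Sanity check: (A − (4)·I) v_1 = (0, 0, 0, 0)ᵀ = 0. ✓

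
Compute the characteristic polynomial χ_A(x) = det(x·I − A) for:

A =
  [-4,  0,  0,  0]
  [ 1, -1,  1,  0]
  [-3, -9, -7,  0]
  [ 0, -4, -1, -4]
x^4 + 16*x^3 + 96*x^2 + 256*x + 256

Expanding det(x·I − A) (e.g. by cofactor expansion or by noting that A is similar to its Jordan form J, which has the same characteristic polynomial as A) gives
  χ_A(x) = x^4 + 16*x^3 + 96*x^2 + 256*x + 256
which factors as (x + 4)^4. The eigenvalues (with algebraic multiplicities) are λ = -4 with multiplicity 4.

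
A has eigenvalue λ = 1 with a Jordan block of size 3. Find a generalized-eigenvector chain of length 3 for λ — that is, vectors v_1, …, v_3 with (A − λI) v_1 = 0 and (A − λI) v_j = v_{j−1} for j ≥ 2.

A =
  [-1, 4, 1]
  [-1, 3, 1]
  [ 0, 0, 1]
A Jordan chain for λ = 1 of length 3:
v_1 = (2, 1, 0)ᵀ
v_2 = (1, 1, 0)ᵀ
v_3 = (0, 0, 1)ᵀ

Let N = A − (1)·I. We want v_3 with N^3 v_3 = 0 but N^2 v_3 ≠ 0; then v_{j-1} := N · v_j for j = 3, …, 2.

Pick v_3 = (0, 0, 1)ᵀ.
Then v_2 = N · v_3 = (1, 1, 0)ᵀ.
Then v_1 = N · v_2 = (2, 1, 0)ᵀ.

Sanity check: (A − (1)·I) v_1 = (0, 0, 0)ᵀ = 0. ✓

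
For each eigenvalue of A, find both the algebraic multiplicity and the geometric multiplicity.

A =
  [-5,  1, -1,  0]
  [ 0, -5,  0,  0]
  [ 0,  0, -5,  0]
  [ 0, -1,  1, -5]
λ = -5: alg = 4, geom = 3

Step 1 — factor the characteristic polynomial to read off the algebraic multiplicities:
  χ_A(x) = (x + 5)^4

Step 2 — compute geometric multiplicities via the rank-nullity identity g(λ) = n − rank(A − λI):
  rank(A − (-5)·I) = 1, so dim ker(A − (-5)·I) = n − 1 = 3

Summary:
  λ = -5: algebraic multiplicity = 4, geometric multiplicity = 3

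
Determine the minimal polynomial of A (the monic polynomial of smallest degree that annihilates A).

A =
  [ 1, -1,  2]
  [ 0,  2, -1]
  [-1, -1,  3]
x^3 - 6*x^2 + 12*x - 8

The characteristic polynomial is χ_A(x) = (x - 2)^3, so the eigenvalues are known. The minimal polynomial is
  m_A(x) = Π_λ (x − λ)^{k_λ}
where k_λ is the size of the *largest* Jordan block for λ (equivalently, the smallest k with (A − λI)^k v = 0 for every generalised eigenvector v of λ).

  λ = 2: largest Jordan block has size 3, contributing (x − 2)^3

So m_A(x) = (x - 2)^3 = x^3 - 6*x^2 + 12*x - 8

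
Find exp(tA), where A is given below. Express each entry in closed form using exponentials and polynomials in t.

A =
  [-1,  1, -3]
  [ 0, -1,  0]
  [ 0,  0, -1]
e^{tA} =
  [exp(-t), t*exp(-t), -3*t*exp(-t)]
  [0, exp(-t), 0]
  [0, 0, exp(-t)]

Strategy: write A = P · J · P⁻¹ where J is a Jordan canonical form, so e^{tA} = P · e^{tJ} · P⁻¹, and e^{tJ} can be computed block-by-block.

A has Jordan form
J =
  [-1,  1,  0]
  [ 0, -1,  0]
  [ 0,  0, -1]
(up to reordering of blocks).

Per-block formulas:
  For a 2×2 Jordan block J_2(-1): exp(t · J_2(-1)) = e^(-1t)·(I + t·N), where N is the 2×2 nilpotent shift.
  For a 1×1 block at λ = -1: exp(t · [-1]) = [e^(-1t)].

After assembling e^{tJ} and conjugating by P, we get:

e^{tA} =
  [exp(-t), t*exp(-t), -3*t*exp(-t)]
  [0, exp(-t), 0]
  [0, 0, exp(-t)]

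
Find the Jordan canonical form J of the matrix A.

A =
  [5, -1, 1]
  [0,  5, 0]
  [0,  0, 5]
J_2(5) ⊕ J_1(5)

The characteristic polynomial is
  det(x·I − A) = x^3 - 15*x^2 + 75*x - 125 = (x - 5)^3

Eigenvalues and multiplicities (the geometric multiplicity of λ is n − rank(A − λI), which equals the number of Jordan blocks for λ):
  λ = 5: algebraic multiplicity = 3, geometric multiplicity = 2

Determining the block sizes for each eigenvalue:
  λ = 5: 2 blocks summing to 3 forces exactly one block of size 2 and the rest size 1 → block sizes [2, 1]

Assembling the blocks gives a Jordan form
J =
  [5, 1, 0]
  [0, 5, 0]
  [0, 0, 5]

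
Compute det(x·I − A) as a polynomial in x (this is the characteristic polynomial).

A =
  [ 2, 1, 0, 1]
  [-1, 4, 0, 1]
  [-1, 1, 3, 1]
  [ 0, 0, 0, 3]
x^4 - 12*x^3 + 54*x^2 - 108*x + 81

Expanding det(x·I − A) (e.g. by cofactor expansion or by noting that A is similar to its Jordan form J, which has the same characteristic polynomial as A) gives
  χ_A(x) = x^4 - 12*x^3 + 54*x^2 - 108*x + 81
which factors as (x - 3)^4. The eigenvalues (with algebraic multiplicities) are λ = 3 with multiplicity 4.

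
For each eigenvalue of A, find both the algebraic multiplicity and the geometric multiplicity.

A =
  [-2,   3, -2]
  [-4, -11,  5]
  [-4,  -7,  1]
λ = -4: alg = 3, geom = 1

Step 1 — factor the characteristic polynomial to read off the algebraic multiplicities:
  χ_A(x) = (x + 4)^3

Step 2 — compute geometric multiplicities via the rank-nullity identity g(λ) = n − rank(A − λI):
  rank(A − (-4)·I) = 2, so dim ker(A − (-4)·I) = n − 2 = 1

Summary:
  λ = -4: algebraic multiplicity = 3, geometric multiplicity = 1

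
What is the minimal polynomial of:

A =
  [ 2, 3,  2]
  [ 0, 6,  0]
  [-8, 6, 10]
x^2 - 12*x + 36

The characteristic polynomial is χ_A(x) = (x - 6)^3, so the eigenvalues are known. The minimal polynomial is
  m_A(x) = Π_λ (x − λ)^{k_λ}
where k_λ is the size of the *largest* Jordan block for λ (equivalently, the smallest k with (A − λI)^k v = 0 for every generalised eigenvector v of λ).

  λ = 6: largest Jordan block has size 2, contributing (x − 6)^2

So m_A(x) = (x - 6)^2 = x^2 - 12*x + 36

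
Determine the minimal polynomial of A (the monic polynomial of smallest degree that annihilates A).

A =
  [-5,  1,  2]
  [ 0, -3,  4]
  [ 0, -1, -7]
x^2 + 10*x + 25

The characteristic polynomial is χ_A(x) = (x + 5)^3, so the eigenvalues are known. The minimal polynomial is
  m_A(x) = Π_λ (x − λ)^{k_λ}
where k_λ is the size of the *largest* Jordan block for λ (equivalently, the smallest k with (A − λI)^k v = 0 for every generalised eigenvector v of λ).

  λ = -5: largest Jordan block has size 2, contributing (x + 5)^2

So m_A(x) = (x + 5)^2 = x^2 + 10*x + 25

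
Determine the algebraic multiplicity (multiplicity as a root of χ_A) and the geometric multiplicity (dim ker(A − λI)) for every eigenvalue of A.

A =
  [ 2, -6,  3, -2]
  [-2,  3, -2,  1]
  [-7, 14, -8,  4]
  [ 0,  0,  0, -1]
λ = -1: alg = 4, geom = 2

Step 1 — factor the characteristic polynomial to read off the algebraic multiplicities:
  χ_A(x) = (x + 1)^4

Step 2 — compute geometric multiplicities via the rank-nullity identity g(λ) = n − rank(A − λI):
  rank(A − (-1)·I) = 2, so dim ker(A − (-1)·I) = n − 2 = 2

Summary:
  λ = -1: algebraic multiplicity = 4, geometric multiplicity = 2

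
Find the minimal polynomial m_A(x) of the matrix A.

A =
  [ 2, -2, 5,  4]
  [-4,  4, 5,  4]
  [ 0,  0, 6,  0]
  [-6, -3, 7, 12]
x^3 - 18*x^2 + 108*x - 216

The characteristic polynomial is χ_A(x) = (x - 6)^4, so the eigenvalues are known. The minimal polynomial is
  m_A(x) = Π_λ (x − λ)^{k_λ}
where k_λ is the size of the *largest* Jordan block for λ (equivalently, the smallest k with (A − λI)^k v = 0 for every generalised eigenvector v of λ).

  λ = 6: largest Jordan block has size 3, contributing (x − 6)^3

So m_A(x) = (x - 6)^3 = x^3 - 18*x^2 + 108*x - 216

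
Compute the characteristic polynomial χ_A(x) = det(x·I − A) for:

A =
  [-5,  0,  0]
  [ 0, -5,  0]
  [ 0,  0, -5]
x^3 + 15*x^2 + 75*x + 125

Expanding det(x·I − A) (e.g. by cofactor expansion or by noting that A is similar to its Jordan form J, which has the same characteristic polynomial as A) gives
  χ_A(x) = x^3 + 15*x^2 + 75*x + 125
which factors as (x + 5)^3. The eigenvalues (with algebraic multiplicities) are λ = -5 with multiplicity 3.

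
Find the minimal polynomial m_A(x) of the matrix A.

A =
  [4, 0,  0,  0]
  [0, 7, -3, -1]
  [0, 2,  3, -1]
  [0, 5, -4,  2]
x^3 - 12*x^2 + 48*x - 64

The characteristic polynomial is χ_A(x) = (x - 4)^4, so the eigenvalues are known. The minimal polynomial is
  m_A(x) = Π_λ (x − λ)^{k_λ}
where k_λ is the size of the *largest* Jordan block for λ (equivalently, the smallest k with (A − λI)^k v = 0 for every generalised eigenvector v of λ).

  λ = 4: largest Jordan block has size 3, contributing (x − 4)^3

So m_A(x) = (x - 4)^3 = x^3 - 12*x^2 + 48*x - 64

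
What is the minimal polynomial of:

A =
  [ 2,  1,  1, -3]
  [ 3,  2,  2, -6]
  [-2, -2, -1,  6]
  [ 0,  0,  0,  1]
x^3 - 3*x^2 + 3*x - 1

The characteristic polynomial is χ_A(x) = (x - 1)^4, so the eigenvalues are known. The minimal polynomial is
  m_A(x) = Π_λ (x − λ)^{k_λ}
where k_λ is the size of the *largest* Jordan block for λ (equivalently, the smallest k with (A − λI)^k v = 0 for every generalised eigenvector v of λ).

  λ = 1: largest Jordan block has size 3, contributing (x − 1)^3

So m_A(x) = (x - 1)^3 = x^3 - 3*x^2 + 3*x - 1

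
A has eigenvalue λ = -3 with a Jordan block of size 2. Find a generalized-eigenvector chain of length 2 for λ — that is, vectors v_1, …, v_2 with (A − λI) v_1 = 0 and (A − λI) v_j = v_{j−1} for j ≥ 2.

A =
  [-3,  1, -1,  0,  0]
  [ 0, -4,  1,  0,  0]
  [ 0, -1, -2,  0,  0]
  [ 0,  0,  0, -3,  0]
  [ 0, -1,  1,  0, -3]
A Jordan chain for λ = -3 of length 2:
v_1 = (1, -1, -1, 0, -1)ᵀ
v_2 = (0, 1, 0, 0, 0)ᵀ

Let N = A − (-3)·I. We want v_2 with N^2 v_2 = 0 but N^1 v_2 ≠ 0; then v_{j-1} := N · v_j for j = 2, …, 2.

Pick v_2 = (0, 1, 0, 0, 0)ᵀ.
Then v_1 = N · v_2 = (1, -1, -1, 0, -1)ᵀ.

Sanity check: (A − (-3)·I) v_1 = (0, 0, 0, 0, 0)ᵀ = 0. ✓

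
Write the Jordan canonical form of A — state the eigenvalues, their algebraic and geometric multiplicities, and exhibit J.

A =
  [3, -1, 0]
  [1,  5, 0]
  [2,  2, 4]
J_2(4) ⊕ J_1(4)

The characteristic polynomial is
  det(x·I − A) = x^3 - 12*x^2 + 48*x - 64 = (x - 4)^3

Eigenvalues and multiplicities (the geometric multiplicity of λ is n − rank(A − λI), which equals the number of Jordan blocks for λ):
  λ = 4: algebraic multiplicity = 3, geometric multiplicity = 2

Determining the block sizes for each eigenvalue:
  λ = 4: 2 blocks summing to 3 forces exactly one block of size 2 and the rest size 1 → block sizes [2, 1]

Assembling the blocks gives a Jordan form
J =
  [4, 1, 0]
  [0, 4, 0]
  [0, 0, 4]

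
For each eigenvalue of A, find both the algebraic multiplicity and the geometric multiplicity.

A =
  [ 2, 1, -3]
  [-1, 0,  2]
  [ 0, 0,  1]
λ = 1: alg = 3, geom = 1

Step 1 — factor the characteristic polynomial to read off the algebraic multiplicities:
  χ_A(x) = (x - 1)^3

Step 2 — compute geometric multiplicities via the rank-nullity identity g(λ) = n − rank(A − λI):
  rank(A − (1)·I) = 2, so dim ker(A − (1)·I) = n − 2 = 1

Summary:
  λ = 1: algebraic multiplicity = 3, geometric multiplicity = 1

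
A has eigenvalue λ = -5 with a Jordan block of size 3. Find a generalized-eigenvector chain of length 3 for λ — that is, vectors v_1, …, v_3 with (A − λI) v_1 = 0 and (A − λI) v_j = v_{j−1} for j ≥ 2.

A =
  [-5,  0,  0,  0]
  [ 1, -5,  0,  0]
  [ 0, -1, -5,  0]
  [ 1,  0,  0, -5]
A Jordan chain for λ = -5 of length 3:
v_1 = (0, 0, -1, 0)ᵀ
v_2 = (0, 1, 0, 1)ᵀ
v_3 = (1, 0, 0, 0)ᵀ

Let N = A − (-5)·I. We want v_3 with N^3 v_3 = 0 but N^2 v_3 ≠ 0; then v_{j-1} := N · v_j for j = 3, …, 2.

Pick v_3 = (1, 0, 0, 0)ᵀ.
Then v_2 = N · v_3 = (0, 1, 0, 1)ᵀ.
Then v_1 = N · v_2 = (0, 0, -1, 0)ᵀ.

Sanity check: (A − (-5)·I) v_1 = (0, 0, 0, 0)ᵀ = 0. ✓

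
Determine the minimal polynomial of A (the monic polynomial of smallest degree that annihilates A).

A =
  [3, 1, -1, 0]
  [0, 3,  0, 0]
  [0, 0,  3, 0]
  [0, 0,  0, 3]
x^2 - 6*x + 9

The characteristic polynomial is χ_A(x) = (x - 3)^4, so the eigenvalues are known. The minimal polynomial is
  m_A(x) = Π_λ (x − λ)^{k_λ}
where k_λ is the size of the *largest* Jordan block for λ (equivalently, the smallest k with (A − λI)^k v = 0 for every generalised eigenvector v of λ).

  λ = 3: largest Jordan block has size 2, contributing (x − 3)^2

So m_A(x) = (x - 3)^2 = x^2 - 6*x + 9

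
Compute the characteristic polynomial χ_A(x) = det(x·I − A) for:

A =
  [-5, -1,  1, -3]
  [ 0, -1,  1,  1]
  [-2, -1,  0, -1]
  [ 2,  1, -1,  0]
x^4 + 6*x^3 + 12*x^2 + 10*x + 3

Expanding det(x·I − A) (e.g. by cofactor expansion or by noting that A is similar to its Jordan form J, which has the same characteristic polynomial as A) gives
  χ_A(x) = x^4 + 6*x^3 + 12*x^2 + 10*x + 3
which factors as (x + 1)^3*(x + 3). The eigenvalues (with algebraic multiplicities) are λ = -3 with multiplicity 1, λ = -1 with multiplicity 3.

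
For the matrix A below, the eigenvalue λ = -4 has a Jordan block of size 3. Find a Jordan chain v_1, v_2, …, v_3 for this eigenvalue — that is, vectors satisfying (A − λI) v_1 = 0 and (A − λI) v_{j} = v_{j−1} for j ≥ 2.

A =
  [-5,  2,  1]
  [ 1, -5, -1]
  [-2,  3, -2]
A Jordan chain for λ = -4 of length 3:
v_1 = (1, 0, 1)ᵀ
v_2 = (-1, 1, -2)ᵀ
v_3 = (1, 0, 0)ᵀ

Let N = A − (-4)·I. We want v_3 with N^3 v_3 = 0 but N^2 v_3 ≠ 0; then v_{j-1} := N · v_j for j = 3, …, 2.

Pick v_3 = (1, 0, 0)ᵀ.
Then v_2 = N · v_3 = (-1, 1, -2)ᵀ.
Then v_1 = N · v_2 = (1, 0, 1)ᵀ.

Sanity check: (A − (-4)·I) v_1 = (0, 0, 0)ᵀ = 0. ✓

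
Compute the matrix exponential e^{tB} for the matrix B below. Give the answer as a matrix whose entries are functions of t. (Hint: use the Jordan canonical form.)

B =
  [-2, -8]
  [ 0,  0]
e^{tB} =
  [exp(-2*t), -4 + 4*exp(-2*t)]
  [0, 1]

Strategy: write B = P · J · P⁻¹ where J is a Jordan canonical form, so e^{tB} = P · e^{tJ} · P⁻¹, and e^{tJ} can be computed block-by-block.

B has Jordan form
J =
  [-2, 0]
  [ 0, 0]
(up to reordering of blocks).

Per-block formulas:
  For a 1×1 block at λ = -2: exp(t · [-2]) = [e^(-2t)].
  For a 1×1 block at λ = 0: exp(t · [0]) = [e^(0t)].

After assembling e^{tJ} and conjugating by P, we get:

e^{tB} =
  [exp(-2*t), -4 + 4*exp(-2*t)]
  [0, 1]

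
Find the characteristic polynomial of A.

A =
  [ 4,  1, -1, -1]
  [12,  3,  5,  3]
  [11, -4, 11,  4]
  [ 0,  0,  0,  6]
x^4 - 24*x^3 + 216*x^2 - 864*x + 1296

Expanding det(x·I − A) (e.g. by cofactor expansion or by noting that A is similar to its Jordan form J, which has the same characteristic polynomial as A) gives
  χ_A(x) = x^4 - 24*x^3 + 216*x^2 - 864*x + 1296
which factors as (x - 6)^4. The eigenvalues (with algebraic multiplicities) are λ = 6 with multiplicity 4.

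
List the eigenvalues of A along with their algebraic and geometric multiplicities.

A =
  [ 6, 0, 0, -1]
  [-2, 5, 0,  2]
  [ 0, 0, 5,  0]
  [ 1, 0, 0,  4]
λ = 5: alg = 4, geom = 3

Step 1 — factor the characteristic polynomial to read off the algebraic multiplicities:
  χ_A(x) = (x - 5)^4

Step 2 — compute geometric multiplicities via the rank-nullity identity g(λ) = n − rank(A − λI):
  rank(A − (5)·I) = 1, so dim ker(A − (5)·I) = n − 1 = 3

Summary:
  λ = 5: algebraic multiplicity = 4, geometric multiplicity = 3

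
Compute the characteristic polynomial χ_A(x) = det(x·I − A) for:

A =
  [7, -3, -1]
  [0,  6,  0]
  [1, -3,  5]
x^3 - 18*x^2 + 108*x - 216

Expanding det(x·I − A) (e.g. by cofactor expansion or by noting that A is similar to its Jordan form J, which has the same characteristic polynomial as A) gives
  χ_A(x) = x^3 - 18*x^2 + 108*x - 216
which factors as (x - 6)^3. The eigenvalues (with algebraic multiplicities) are λ = 6 with multiplicity 3.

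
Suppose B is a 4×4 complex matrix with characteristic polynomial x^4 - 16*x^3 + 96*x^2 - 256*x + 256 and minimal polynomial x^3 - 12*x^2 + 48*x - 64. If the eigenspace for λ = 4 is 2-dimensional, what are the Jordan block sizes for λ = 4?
Block sizes for λ = 4: [3, 1]

Step 1 — from the characteristic polynomial, algebraic multiplicity of λ = 4 is 4. From dim ker(B − (4)·I) = 2, there are exactly 2 Jordan blocks for λ = 4.
Step 2 — from the minimal polynomial, the factor (x − 4)^3 tells us the largest block for λ = 4 has size 3.
Step 3 — with total size 4, 2 blocks, and largest block 3, the block sizes (in nonincreasing order) are [3, 1].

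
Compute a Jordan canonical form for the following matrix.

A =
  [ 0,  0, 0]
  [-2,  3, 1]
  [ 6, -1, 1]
J_1(0) ⊕ J_2(2)

The characteristic polynomial is
  det(x·I − A) = x^3 - 4*x^2 + 4*x = x*(x - 2)^2

Eigenvalues and multiplicities (the geometric multiplicity of λ is n − rank(A − λI), which equals the number of Jordan blocks for λ):
  λ = 0: algebraic multiplicity = 1, geometric multiplicity = 1
  λ = 2: algebraic multiplicity = 2, geometric multiplicity = 1

Determining the block sizes for each eigenvalue:
  λ = 0: one block (gm = 1), so the single block has size am = 1 → block sizes [1]
  λ = 2: one block (gm = 1), so the single block has size am = 2 → block sizes [2]

Assembling the blocks gives a Jordan form
J =
  [0, 0, 0]
  [0, 2, 1]
  [0, 0, 2]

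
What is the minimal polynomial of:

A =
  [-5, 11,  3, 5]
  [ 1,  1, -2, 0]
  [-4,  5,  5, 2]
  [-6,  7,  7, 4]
x^4 - 5*x^3 + 6*x^2 + 4*x - 8

The characteristic polynomial is χ_A(x) = (x - 2)^3*(x + 1), so the eigenvalues are known. The minimal polynomial is
  m_A(x) = Π_λ (x − λ)^{k_λ}
where k_λ is the size of the *largest* Jordan block for λ (equivalently, the smallest k with (A − λI)^k v = 0 for every generalised eigenvector v of λ).

  λ = -1: largest Jordan block has size 1, contributing (x + 1)
  λ = 2: largest Jordan block has size 3, contributing (x − 2)^3

So m_A(x) = (x - 2)^3*(x + 1) = x^4 - 5*x^3 + 6*x^2 + 4*x - 8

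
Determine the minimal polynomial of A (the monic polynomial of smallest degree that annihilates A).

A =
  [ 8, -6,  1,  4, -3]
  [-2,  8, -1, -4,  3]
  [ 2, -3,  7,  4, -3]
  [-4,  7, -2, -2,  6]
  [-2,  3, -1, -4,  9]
x^3 - 18*x^2 + 108*x - 216

The characteristic polynomial is χ_A(x) = (x - 6)^5, so the eigenvalues are known. The minimal polynomial is
  m_A(x) = Π_λ (x − λ)^{k_λ}
where k_λ is the size of the *largest* Jordan block for λ (equivalently, the smallest k with (A − λI)^k v = 0 for every generalised eigenvector v of λ).

  λ = 6: largest Jordan block has size 3, contributing (x − 6)^3

So m_A(x) = (x - 6)^3 = x^3 - 18*x^2 + 108*x - 216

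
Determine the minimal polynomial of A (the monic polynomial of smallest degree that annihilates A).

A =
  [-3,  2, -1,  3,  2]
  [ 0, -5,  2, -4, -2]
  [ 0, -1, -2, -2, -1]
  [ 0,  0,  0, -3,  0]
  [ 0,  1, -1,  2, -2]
x^3 + 9*x^2 + 27*x + 27

The characteristic polynomial is χ_A(x) = (x + 3)^5, so the eigenvalues are known. The minimal polynomial is
  m_A(x) = Π_λ (x − λ)^{k_λ}
where k_λ is the size of the *largest* Jordan block for λ (equivalently, the smallest k with (A − λI)^k v = 0 for every generalised eigenvector v of λ).

  λ = -3: largest Jordan block has size 3, contributing (x + 3)^3

So m_A(x) = (x + 3)^3 = x^3 + 9*x^2 + 27*x + 27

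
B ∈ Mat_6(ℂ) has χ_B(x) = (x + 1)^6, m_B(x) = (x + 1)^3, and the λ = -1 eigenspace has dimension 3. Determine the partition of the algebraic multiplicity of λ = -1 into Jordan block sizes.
Block sizes for λ = -1: [3, 2, 1]

Step 1 — from the characteristic polynomial, algebraic multiplicity of λ = -1 is 6. From dim ker(B − (-1)·I) = 3, there are exactly 3 Jordan blocks for λ = -1.
Step 2 — from the minimal polynomial, the factor (x + 1)^3 tells us the largest block for λ = -1 has size 3.
Step 3 — with total size 6, 3 blocks, and largest block 3, the block sizes (in nonincreasing order) are [3, 2, 1].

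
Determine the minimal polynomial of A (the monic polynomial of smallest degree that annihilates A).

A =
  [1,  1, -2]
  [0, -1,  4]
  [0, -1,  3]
x^2 - 2*x + 1

The characteristic polynomial is χ_A(x) = (x - 1)^3, so the eigenvalues are known. The minimal polynomial is
  m_A(x) = Π_λ (x − λ)^{k_λ}
where k_λ is the size of the *largest* Jordan block for λ (equivalently, the smallest k with (A − λI)^k v = 0 for every generalised eigenvector v of λ).

  λ = 1: largest Jordan block has size 2, contributing (x − 1)^2

So m_A(x) = (x - 1)^2 = x^2 - 2*x + 1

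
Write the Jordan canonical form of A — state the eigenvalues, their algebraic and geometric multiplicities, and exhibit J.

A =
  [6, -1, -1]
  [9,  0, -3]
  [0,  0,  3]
J_2(3) ⊕ J_1(3)

The characteristic polynomial is
  det(x·I − A) = x^3 - 9*x^2 + 27*x - 27 = (x - 3)^3

Eigenvalues and multiplicities (the geometric multiplicity of λ is n − rank(A − λI), which equals the number of Jordan blocks for λ):
  λ = 3: algebraic multiplicity = 3, geometric multiplicity = 2

Determining the block sizes for each eigenvalue:
  λ = 3: 2 blocks summing to 3 forces exactly one block of size 2 and the rest size 1 → block sizes [2, 1]

Assembling the blocks gives a Jordan form
J =
  [3, 1, 0]
  [0, 3, 0]
  [0, 0, 3]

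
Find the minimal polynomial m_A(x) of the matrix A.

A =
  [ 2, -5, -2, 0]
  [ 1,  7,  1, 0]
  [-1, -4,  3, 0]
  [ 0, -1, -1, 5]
x^4 - 17*x^3 + 108*x^2 - 304*x + 320

The characteristic polynomial is χ_A(x) = (x - 5)*(x - 4)^3, so the eigenvalues are known. The minimal polynomial is
  m_A(x) = Π_λ (x − λ)^{k_λ}
where k_λ is the size of the *largest* Jordan block for λ (equivalently, the smallest k with (A − λI)^k v = 0 for every generalised eigenvector v of λ).

  λ = 4: largest Jordan block has size 3, contributing (x − 4)^3
  λ = 5: largest Jordan block has size 1, contributing (x − 5)

So m_A(x) = (x - 5)*(x - 4)^3 = x^4 - 17*x^3 + 108*x^2 - 304*x + 320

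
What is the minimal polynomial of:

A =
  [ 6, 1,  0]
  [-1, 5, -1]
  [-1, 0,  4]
x^3 - 15*x^2 + 75*x - 125

The characteristic polynomial is χ_A(x) = (x - 5)^3, so the eigenvalues are known. The minimal polynomial is
  m_A(x) = Π_λ (x − λ)^{k_λ}
where k_λ is the size of the *largest* Jordan block for λ (equivalently, the smallest k with (A − λI)^k v = 0 for every generalised eigenvector v of λ).

  λ = 5: largest Jordan block has size 3, contributing (x − 5)^3

So m_A(x) = (x - 5)^3 = x^3 - 15*x^2 + 75*x - 125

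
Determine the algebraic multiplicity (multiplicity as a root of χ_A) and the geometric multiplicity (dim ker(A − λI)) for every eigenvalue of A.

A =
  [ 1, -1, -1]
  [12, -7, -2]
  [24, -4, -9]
λ = -5: alg = 3, geom = 2

Step 1 — factor the characteristic polynomial to read off the algebraic multiplicities:
  χ_A(x) = (x + 5)^3

Step 2 — compute geometric multiplicities via the rank-nullity identity g(λ) = n − rank(A − λI):
  rank(A − (-5)·I) = 1, so dim ker(A − (-5)·I) = n − 1 = 2

Summary:
  λ = -5: algebraic multiplicity = 3, geometric multiplicity = 2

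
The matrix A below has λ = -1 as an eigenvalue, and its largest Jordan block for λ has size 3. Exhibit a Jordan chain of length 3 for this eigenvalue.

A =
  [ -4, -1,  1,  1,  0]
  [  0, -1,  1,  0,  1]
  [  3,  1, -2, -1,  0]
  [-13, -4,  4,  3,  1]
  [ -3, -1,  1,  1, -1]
A Jordan chain for λ = -1 of length 3:
v_1 = (-1, 0, 1, -4, -1)ᵀ
v_2 = (-3, 0, 3, -13, -3)ᵀ
v_3 = (1, 0, 0, 0, 0)ᵀ

Let N = A − (-1)·I. We want v_3 with N^3 v_3 = 0 but N^2 v_3 ≠ 0; then v_{j-1} := N · v_j for j = 3, …, 2.

Pick v_3 = (1, 0, 0, 0, 0)ᵀ.
Then v_2 = N · v_3 = (-3, 0, 3, -13, -3)ᵀ.
Then v_1 = N · v_2 = (-1, 0, 1, -4, -1)ᵀ.

Sanity check: (A − (-1)·I) v_1 = (0, 0, 0, 0, 0)ᵀ = 0. ✓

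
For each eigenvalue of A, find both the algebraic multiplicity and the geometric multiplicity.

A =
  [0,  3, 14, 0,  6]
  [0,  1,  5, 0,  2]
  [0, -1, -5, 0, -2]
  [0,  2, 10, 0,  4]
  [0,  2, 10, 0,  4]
λ = 0: alg = 5, geom = 3

Step 1 — factor the characteristic polynomial to read off the algebraic multiplicities:
  χ_A(x) = x^5

Step 2 — compute geometric multiplicities via the rank-nullity identity g(λ) = n − rank(A − λI):
  rank(A − (0)·I) = 2, so dim ker(A − (0)·I) = n − 2 = 3

Summary:
  λ = 0: algebraic multiplicity = 5, geometric multiplicity = 3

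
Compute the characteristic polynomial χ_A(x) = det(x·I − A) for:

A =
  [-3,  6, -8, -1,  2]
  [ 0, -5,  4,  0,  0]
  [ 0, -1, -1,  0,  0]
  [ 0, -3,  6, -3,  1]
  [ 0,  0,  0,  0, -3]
x^5 + 15*x^4 + 90*x^3 + 270*x^2 + 405*x + 243

Expanding det(x·I − A) (e.g. by cofactor expansion or by noting that A is similar to its Jordan form J, which has the same characteristic polynomial as A) gives
  χ_A(x) = x^5 + 15*x^4 + 90*x^3 + 270*x^2 + 405*x + 243
which factors as (x + 3)^5. The eigenvalues (with algebraic multiplicities) are λ = -3 with multiplicity 5.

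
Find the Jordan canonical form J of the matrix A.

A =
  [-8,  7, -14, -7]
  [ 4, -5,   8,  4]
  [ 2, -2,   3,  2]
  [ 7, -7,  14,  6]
J_2(-1) ⊕ J_1(-1) ⊕ J_1(-1)

The characteristic polynomial is
  det(x·I − A) = x^4 + 4*x^3 + 6*x^2 + 4*x + 1 = (x + 1)^4

Eigenvalues and multiplicities (the geometric multiplicity of λ is n − rank(A − λI), which equals the number of Jordan blocks for λ):
  λ = -1: algebraic multiplicity = 4, geometric multiplicity = 3

Determining the block sizes for each eigenvalue:
  λ = -1: 3 blocks summing to 4 forces exactly one block of size 2 and the rest size 1 → block sizes [2, 1, 1]

Assembling the blocks gives a Jordan form
J =
  [-1,  1,  0,  0]
  [ 0, -1,  0,  0]
  [ 0,  0, -1,  0]
  [ 0,  0,  0, -1]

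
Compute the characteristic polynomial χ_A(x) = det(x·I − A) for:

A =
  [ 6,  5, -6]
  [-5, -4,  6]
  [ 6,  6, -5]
x^3 + 3*x^2 - 9*x + 5

Expanding det(x·I − A) (e.g. by cofactor expansion or by noting that A is similar to its Jordan form J, which has the same characteristic polynomial as A) gives
  χ_A(x) = x^3 + 3*x^2 - 9*x + 5
which factors as (x - 1)^2*(x + 5). The eigenvalues (with algebraic multiplicities) are λ = -5 with multiplicity 1, λ = 1 with multiplicity 2.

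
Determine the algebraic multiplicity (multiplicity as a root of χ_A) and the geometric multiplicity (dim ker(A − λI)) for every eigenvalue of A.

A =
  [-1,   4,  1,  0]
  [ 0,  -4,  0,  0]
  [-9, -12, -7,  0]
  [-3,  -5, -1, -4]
λ = -4: alg = 4, geom = 2

Step 1 — factor the characteristic polynomial to read off the algebraic multiplicities:
  χ_A(x) = (x + 4)^4

Step 2 — compute geometric multiplicities via the rank-nullity identity g(λ) = n − rank(A − λI):
  rank(A − (-4)·I) = 2, so dim ker(A − (-4)·I) = n − 2 = 2

Summary:
  λ = -4: algebraic multiplicity = 4, geometric multiplicity = 2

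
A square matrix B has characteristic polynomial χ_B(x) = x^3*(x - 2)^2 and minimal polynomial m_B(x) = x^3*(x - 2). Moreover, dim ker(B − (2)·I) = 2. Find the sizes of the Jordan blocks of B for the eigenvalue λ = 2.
Block sizes for λ = 2: [1, 1]

Step 1 — from the characteristic polynomial, algebraic multiplicity of λ = 2 is 2. From dim ker(B − (2)·I) = 2, there are exactly 2 Jordan blocks for λ = 2.
Step 2 — from the minimal polynomial, the factor (x − 2) tells us the largest block for λ = 2 has size 1.
Step 3 — with total size 2, 2 blocks, and largest block 1, the block sizes (in nonincreasing order) are [1, 1].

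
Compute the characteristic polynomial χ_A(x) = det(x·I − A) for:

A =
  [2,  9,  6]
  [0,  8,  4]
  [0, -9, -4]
x^3 - 6*x^2 + 12*x - 8

Expanding det(x·I − A) (e.g. by cofactor expansion or by noting that A is similar to its Jordan form J, which has the same characteristic polynomial as A) gives
  χ_A(x) = x^3 - 6*x^2 + 12*x - 8
which factors as (x - 2)^3. The eigenvalues (with algebraic multiplicities) are λ = 2 with multiplicity 3.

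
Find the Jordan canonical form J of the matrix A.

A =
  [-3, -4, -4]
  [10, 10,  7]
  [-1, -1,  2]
J_3(3)

The characteristic polynomial is
  det(x·I − A) = x^3 - 9*x^2 + 27*x - 27 = (x - 3)^3

Eigenvalues and multiplicities (the geometric multiplicity of λ is n − rank(A − λI), which equals the number of Jordan blocks for λ):
  λ = 3: algebraic multiplicity = 3, geometric multiplicity = 1

Determining the block sizes for each eigenvalue:
  λ = 3: one block (gm = 1), so the single block has size am = 3 → block sizes [3]

Assembling the blocks gives a Jordan form
J =
  [3, 1, 0]
  [0, 3, 1]
  [0, 0, 3]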